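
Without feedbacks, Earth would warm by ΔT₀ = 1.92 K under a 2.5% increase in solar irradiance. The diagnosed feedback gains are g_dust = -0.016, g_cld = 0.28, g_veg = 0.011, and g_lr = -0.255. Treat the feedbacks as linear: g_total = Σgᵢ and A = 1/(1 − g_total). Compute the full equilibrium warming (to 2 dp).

1.96 K

Total gain g = -0.016 + 0.28 + 0.011 − 0.255 = 0.02.
Amplification A = 1/(1 − 0.02) = 1.02.
ΔT = 1.92 × 1.02 = 1.96 K.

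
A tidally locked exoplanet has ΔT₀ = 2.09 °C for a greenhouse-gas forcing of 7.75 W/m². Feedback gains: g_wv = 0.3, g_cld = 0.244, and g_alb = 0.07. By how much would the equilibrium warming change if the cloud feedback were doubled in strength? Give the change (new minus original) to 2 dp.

Original: g = 0.614, ΔT = 2.09/(1−0.614) = 5.4145 °C.
With doubled cloud: g' = 0.858, ΔT' = 2.09/(1−0.858) = 14.7183 °C.
Change = 14.7183 − 5.4145 = 9.30 °C.

9.30 °C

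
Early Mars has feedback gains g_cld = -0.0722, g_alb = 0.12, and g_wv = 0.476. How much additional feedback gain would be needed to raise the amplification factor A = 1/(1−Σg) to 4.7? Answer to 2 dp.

Current total gain = 0.5238.
Target gain for A = 4.7: g* = 1 − 1/4.7 = 0.7872.
Additional gain needed = 0.7872 − 0.5238 = 0.26.

0.26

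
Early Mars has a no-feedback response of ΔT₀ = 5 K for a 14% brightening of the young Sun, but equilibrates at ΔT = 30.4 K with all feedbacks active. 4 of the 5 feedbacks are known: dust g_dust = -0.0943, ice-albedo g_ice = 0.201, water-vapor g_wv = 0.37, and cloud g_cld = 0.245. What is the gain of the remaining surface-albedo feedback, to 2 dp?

0.11

Amplification A = ΔT/ΔT₀ = 30.4/5 = 6.08.
Total gain g = 1 − 1/A = 1 − 1/6.08 = 0.8355.
Known gains sum to -0.0943 + 0.201 + 0.37 + 0.245 = 0.7217.
g_alb = 0.8355 − 0.7217 = 0.11.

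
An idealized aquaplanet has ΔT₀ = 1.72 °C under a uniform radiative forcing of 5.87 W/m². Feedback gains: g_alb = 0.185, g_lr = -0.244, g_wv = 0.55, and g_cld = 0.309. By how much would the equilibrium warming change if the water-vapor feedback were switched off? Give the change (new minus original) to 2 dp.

-6.31 °C

Original: g = 0.8, ΔT = 1.72/(1−0.8) = 8.6000 °C.
Without water-vapor: g' = 0.25, ΔT' = 1.72/(1−0.25) = 2.2933 °C.
Change = 2.2933 − 8.6000 = -6.31 °C.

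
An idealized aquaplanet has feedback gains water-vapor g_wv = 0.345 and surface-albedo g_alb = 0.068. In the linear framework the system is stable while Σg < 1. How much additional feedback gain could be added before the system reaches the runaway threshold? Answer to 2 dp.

0.59

Current total gain = 0.345 + 0.068 = 0.413.
Margin to runaway = 1 − 0.413 = 0.59.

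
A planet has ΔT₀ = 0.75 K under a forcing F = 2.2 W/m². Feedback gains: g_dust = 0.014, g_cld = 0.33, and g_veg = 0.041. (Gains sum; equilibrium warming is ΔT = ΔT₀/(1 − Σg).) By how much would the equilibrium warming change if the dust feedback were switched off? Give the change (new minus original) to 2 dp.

Original: g = 0.385, ΔT = 0.75/(1−0.385) = 1.2195 K.
Without dust: g' = 0.371, ΔT' = 0.75/(1−0.371) = 1.1924 K.
Change = 1.1924 − 1.2195 = -0.03 K.

-0.03 K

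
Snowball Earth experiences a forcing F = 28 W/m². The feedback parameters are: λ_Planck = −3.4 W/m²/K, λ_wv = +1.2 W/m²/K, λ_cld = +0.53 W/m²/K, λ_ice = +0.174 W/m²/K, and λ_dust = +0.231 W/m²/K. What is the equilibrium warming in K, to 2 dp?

22.13 K

Net feedback parameter λ = (−3.4) + (+1.2) + (+0.53) + (+0.174) + (+0.231) = -1.265 W/m²/K.
ΔT = −F/λ = −28/(-1.265) = 22.13 K.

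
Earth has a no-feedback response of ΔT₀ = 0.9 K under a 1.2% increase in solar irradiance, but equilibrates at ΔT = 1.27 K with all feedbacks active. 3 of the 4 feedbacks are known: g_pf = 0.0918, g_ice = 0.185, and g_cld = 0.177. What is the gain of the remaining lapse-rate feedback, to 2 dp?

Amplification A = ΔT/ΔT₀ = 1.27/0.9 = 1.411.
Total gain g = 1 − 1/A = 1 − 1/1.411 = 0.2913.
Known gains sum to 0.0918 + 0.185 + 0.177 = 0.4538.
g_lr = 0.2913 − 0.4538 = -0.16.

-0.16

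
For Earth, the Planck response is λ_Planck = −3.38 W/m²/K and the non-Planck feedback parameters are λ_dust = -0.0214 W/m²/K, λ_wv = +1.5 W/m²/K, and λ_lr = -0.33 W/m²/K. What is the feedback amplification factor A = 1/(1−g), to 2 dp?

1.51

Convert to gains: g_dust = -0.0214/3.38 = -0.006331; g_wv = 1.5/3.38 = 0.4438; g_lr = -0.33/3.38 = -0.09763.
Total gain g = 0.339839.
A = 1/(1 − 0.339839) = 1.51.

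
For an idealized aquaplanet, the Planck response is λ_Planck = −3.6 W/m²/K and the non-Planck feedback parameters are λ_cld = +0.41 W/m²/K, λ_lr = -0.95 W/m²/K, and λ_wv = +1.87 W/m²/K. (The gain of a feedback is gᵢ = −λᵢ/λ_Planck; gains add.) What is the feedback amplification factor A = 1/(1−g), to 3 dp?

1.586

Convert to gains: g_cld = 0.41/3.6 = 0.1139; g_lr = -0.95/3.6 = -0.2639; g_wv = 1.87/3.6 = 0.5194.
Total gain g = 0.3694.
A = 1/(1 − 0.3694) = 1.586.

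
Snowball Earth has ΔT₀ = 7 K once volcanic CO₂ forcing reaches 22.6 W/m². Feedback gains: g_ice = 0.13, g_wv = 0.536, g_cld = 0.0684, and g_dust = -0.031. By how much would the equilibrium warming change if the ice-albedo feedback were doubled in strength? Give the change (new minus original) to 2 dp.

Original: g = 0.7034, ΔT = 7/(1−0.7034) = 23.6008 K.
With doubled ice-albedo: g' = 0.8334, ΔT' = 7/(1−0.8334) = 42.0168 K.
Change = 42.0168 − 23.6008 = 18.42 K.

18.42 K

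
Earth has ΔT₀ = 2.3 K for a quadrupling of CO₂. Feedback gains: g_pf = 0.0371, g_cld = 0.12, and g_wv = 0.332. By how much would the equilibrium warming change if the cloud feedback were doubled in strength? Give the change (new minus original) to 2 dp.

1.38 K

Original: g = 0.4891, ΔT = 2.3/(1−0.4891) = 4.5019 K.
With doubled cloud: g' = 0.6091, ΔT' = 2.3/(1−0.6091) = 5.8839 K.
Change = 5.8839 − 4.5019 = 1.38 K.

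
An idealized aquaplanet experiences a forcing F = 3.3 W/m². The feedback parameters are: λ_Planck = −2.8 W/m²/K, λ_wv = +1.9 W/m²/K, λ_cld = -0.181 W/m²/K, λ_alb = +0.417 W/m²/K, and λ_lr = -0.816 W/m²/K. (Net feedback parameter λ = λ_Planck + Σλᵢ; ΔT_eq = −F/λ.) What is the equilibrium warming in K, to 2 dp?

Net feedback parameter λ = (−2.8) + (+1.9) + (-0.181) + (+0.417) + (-0.816) = -1.48 W/m²/K.
ΔT = −F/λ = −3.3/(-1.48) = 2.23 K.

2.23 K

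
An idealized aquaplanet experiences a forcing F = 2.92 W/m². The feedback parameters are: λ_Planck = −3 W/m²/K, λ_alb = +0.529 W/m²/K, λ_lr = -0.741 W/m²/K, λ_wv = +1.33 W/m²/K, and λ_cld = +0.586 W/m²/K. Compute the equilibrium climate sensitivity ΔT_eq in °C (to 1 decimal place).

2.3 °C

Net feedback parameter λ = (−3) + (+0.529) + (-0.741) + (+1.33) + (+0.586) = -1.296 W/m²/K.
ΔT = −F/λ = −2.92/(-1.296) = 2.3 °C.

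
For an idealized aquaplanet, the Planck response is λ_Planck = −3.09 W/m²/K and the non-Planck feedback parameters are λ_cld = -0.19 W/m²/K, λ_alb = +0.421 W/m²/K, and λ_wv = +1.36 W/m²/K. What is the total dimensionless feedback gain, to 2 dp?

0.51

Convert to gains: g_cld = -0.19/3.09 = -0.06149; g_alb = 0.421/3.09 = 0.1362; g_wv = 1.36/3.09 = 0.4401.
Total gain g = 0.51481.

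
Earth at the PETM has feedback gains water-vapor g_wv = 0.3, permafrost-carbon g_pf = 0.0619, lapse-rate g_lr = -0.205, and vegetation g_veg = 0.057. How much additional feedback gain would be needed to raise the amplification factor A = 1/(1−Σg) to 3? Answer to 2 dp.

0.45

Current total gain = 0.2139.
Target gain for A = 3: g* = 1 − 1/3 = 0.6667.
Additional gain needed = 0.6667 − 0.2139 = 0.45.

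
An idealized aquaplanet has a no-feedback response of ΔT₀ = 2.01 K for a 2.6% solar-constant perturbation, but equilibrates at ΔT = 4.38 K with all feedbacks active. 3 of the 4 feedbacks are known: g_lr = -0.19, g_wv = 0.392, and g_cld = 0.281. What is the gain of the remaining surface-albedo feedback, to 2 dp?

Amplification A = ΔT/ΔT₀ = 4.38/2.01 = 2.179.
Total gain g = 1 − 1/A = 1 − 1/2.179 = 0.5411.
Known gains sum to -0.19 + 0.392 + 0.281 = 0.483.
g_alb = 0.5411 − 0.483 = 0.06.

0.06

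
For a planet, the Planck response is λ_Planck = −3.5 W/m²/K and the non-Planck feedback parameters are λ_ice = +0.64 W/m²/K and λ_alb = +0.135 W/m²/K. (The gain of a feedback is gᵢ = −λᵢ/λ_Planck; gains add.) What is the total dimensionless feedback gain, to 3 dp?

Convert to gains: g_ice = 0.64/3.5 = 0.1829; g_alb = 0.135/3.5 = 0.03857.
Total gain g = 0.22147.

0.221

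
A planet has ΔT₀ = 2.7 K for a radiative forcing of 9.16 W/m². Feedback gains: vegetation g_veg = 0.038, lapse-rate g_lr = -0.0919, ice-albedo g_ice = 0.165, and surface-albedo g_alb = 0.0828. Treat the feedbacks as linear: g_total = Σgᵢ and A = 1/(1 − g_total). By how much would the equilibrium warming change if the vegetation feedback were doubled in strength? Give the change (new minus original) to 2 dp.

Original: g = 0.1939, ΔT = 2.7/(1−0.1939) = 3.3495 K.
With doubled vegetation: g' = 0.2319, ΔT' = 2.7/(1−0.2319) = 3.5152 K.
Change = 3.5152 − 3.3495 = 0.17 K.

0.17 K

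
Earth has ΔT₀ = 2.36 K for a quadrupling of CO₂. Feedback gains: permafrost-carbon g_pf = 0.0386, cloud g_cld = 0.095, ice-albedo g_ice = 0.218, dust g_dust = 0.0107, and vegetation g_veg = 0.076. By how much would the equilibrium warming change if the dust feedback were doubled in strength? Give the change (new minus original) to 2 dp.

Original: g = 0.4383, ΔT = 2.36/(1−0.4383) = 4.2015 K.
With doubled dust: g' = 0.449, ΔT' = 2.36/(1−0.449) = 4.2831 K.
Change = 4.2831 − 4.2015 = 0.08 K.

0.08 K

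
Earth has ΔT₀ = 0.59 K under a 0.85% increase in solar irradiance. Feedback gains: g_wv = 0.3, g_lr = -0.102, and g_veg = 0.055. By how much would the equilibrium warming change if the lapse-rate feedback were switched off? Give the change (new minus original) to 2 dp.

0.12 K

Original: g = 0.253, ΔT = 0.59/(1−0.253) = 0.7898 K.
Without lapse-rate: g' = 0.355, ΔT' = 0.59/(1−0.355) = 0.9147 K.
Change = 0.9147 − 0.7898 = 0.12 K.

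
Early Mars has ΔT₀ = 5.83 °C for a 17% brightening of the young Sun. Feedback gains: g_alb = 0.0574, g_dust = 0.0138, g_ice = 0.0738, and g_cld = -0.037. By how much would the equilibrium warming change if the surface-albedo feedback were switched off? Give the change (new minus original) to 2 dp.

Original: g = 0.108, ΔT = 5.83/(1−0.108) = 6.5359 °C.
Without surface-albedo: g' = 0.0506, ΔT' = 5.83/(1−0.0506) = 6.1407 °C.
Change = 6.1407 − 6.5359 = -0.40 °C.

-0.40 °C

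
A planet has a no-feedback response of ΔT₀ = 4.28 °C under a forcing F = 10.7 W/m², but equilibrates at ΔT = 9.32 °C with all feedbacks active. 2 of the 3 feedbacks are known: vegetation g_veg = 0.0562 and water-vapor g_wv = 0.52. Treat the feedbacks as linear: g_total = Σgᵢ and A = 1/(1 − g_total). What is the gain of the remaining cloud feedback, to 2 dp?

Amplification A = ΔT/ΔT₀ = 9.32/4.28 = 2.178.
Total gain g = 1 − 1/A = 1 − 1/2.178 = 0.5409.
Known gains sum to 0.0562 + 0.52 = 0.5762.
g_cld = 0.5409 − 0.5762 = -0.04.

-0.04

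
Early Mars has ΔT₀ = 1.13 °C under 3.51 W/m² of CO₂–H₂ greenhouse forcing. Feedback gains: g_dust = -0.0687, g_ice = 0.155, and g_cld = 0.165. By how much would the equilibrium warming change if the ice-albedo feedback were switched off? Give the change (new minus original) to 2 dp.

-0.26 °C

Original: g = 0.2513, ΔT = 1.13/(1−0.2513) = 1.5093 °C.
Without ice-albedo: g' = 0.0963, ΔT' = 1.13/(1−0.0963) = 1.2504 °C.
Change = 1.2504 − 1.5093 = -0.26 °C.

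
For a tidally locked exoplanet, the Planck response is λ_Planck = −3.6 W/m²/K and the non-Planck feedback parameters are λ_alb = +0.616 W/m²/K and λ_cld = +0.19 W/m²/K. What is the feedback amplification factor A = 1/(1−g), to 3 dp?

Convert to gains: g_alb = 0.616/3.6 = 0.1711; g_cld = 0.19/3.6 = 0.05278.
Total gain g = 0.22388.
A = 1/(1 − 0.22388) = 1.288.

1.288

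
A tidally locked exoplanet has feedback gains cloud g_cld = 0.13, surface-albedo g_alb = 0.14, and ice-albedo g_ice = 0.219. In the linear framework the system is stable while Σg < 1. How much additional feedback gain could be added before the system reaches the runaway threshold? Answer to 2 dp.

0.51

Current total gain = 0.13 + 0.14 + 0.219 = 0.489.
Margin to runaway = 1 − 0.489 = 0.51.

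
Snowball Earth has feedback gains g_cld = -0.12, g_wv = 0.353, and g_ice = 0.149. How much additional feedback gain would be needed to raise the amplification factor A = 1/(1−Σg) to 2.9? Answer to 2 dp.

Current total gain = 0.382.
Target gain for A = 2.9: g* = 1 − 1/2.9 = 0.6552.
Additional gain needed = 0.6552 − 0.382 = 0.27.

0.27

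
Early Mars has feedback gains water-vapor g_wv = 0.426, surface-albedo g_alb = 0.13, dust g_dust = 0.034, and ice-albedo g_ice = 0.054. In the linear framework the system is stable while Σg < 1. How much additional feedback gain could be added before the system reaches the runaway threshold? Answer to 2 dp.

Current total gain = 0.426 + 0.13 + 0.034 + 0.054 = 0.644.
Margin to runaway = 1 − 0.644 = 0.36.

0.36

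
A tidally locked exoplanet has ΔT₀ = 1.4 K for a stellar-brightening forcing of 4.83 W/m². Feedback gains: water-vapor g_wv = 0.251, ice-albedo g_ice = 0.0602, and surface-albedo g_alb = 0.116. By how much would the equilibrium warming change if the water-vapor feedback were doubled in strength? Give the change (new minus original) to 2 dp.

Original: g = 0.4272, ΔT = 1.4/(1−0.4272) = 2.4441 K.
With doubled water-vapor: g' = 0.6782, ΔT' = 1.4/(1−0.6782) = 4.3505 K.
Change = 4.3505 − 2.4441 = 1.91 K.

1.91 K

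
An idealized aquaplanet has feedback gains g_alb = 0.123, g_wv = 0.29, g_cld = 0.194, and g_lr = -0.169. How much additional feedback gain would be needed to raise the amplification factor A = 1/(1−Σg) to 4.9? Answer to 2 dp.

Current total gain = 0.438.
Target gain for A = 4.9: g* = 1 − 1/4.9 = 0.7959.
Additional gain needed = 0.7959 − 0.438 = 0.36.

0.36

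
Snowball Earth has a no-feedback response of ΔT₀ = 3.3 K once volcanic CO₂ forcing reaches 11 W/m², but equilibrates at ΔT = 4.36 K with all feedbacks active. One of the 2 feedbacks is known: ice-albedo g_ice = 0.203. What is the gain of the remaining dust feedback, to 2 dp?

0.04

Amplification A = ΔT/ΔT₀ = 4.36/3.3 = 1.321.
Total gain g = 1 − 1/A = 1 − 1/1.321 = 0.243.
The known gain is 0.203.
g_dust = 0.243 − 0.203 = 0.04.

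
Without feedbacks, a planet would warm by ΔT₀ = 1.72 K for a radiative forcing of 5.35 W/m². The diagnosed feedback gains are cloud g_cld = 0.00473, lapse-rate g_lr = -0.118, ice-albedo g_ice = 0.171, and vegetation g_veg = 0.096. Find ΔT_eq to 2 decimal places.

2.03 K

Total gain g = 0.00473 − 0.118 + 0.171 + 0.096 = 0.15373.
Amplification A = 1/(1 − 0.15373) = 1.182.
ΔT = 1.72 × 1.182 = 2.03 K.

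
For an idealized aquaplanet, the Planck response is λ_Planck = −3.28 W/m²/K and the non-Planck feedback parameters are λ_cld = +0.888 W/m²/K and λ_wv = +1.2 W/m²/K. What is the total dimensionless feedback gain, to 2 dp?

0.64

Convert to gains: g_cld = 0.888/3.28 = 0.2707; g_wv = 1.2/3.28 = 0.3659.
Total gain g = 0.6366.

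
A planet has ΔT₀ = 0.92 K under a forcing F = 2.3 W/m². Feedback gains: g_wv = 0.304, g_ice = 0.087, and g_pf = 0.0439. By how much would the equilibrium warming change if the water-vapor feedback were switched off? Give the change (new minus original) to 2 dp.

Original: g = 0.4349, ΔT = 0.92/(1−0.4349) = 1.6280 K.
Without water-vapor: g' = 0.1309, ΔT' = 0.92/(1−0.1309) = 1.0586 K.
Change = 1.0586 − 1.6280 = -0.57 K.

-0.57 K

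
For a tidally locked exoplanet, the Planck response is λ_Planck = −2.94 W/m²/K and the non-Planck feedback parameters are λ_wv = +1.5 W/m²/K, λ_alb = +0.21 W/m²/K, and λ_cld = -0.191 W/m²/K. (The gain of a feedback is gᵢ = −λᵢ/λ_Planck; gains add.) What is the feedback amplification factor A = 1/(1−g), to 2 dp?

2.07

Convert to gains: g_wv = 1.5/2.94 = 0.5102; g_alb = 0.21/2.94 = 0.07143; g_cld = -0.191/2.94 = -0.06497.
Total gain g = 0.51666.
A = 1/(1 − 0.51666) = 2.07.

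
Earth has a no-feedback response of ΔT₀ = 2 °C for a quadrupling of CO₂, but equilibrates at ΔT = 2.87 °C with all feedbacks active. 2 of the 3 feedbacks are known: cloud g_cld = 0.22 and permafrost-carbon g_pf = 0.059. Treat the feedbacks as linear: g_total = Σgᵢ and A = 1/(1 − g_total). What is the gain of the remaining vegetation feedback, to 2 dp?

0.02

Amplification A = ΔT/ΔT₀ = 2.87/2 = 1.435.
Total gain g = 1 − 1/A = 1 − 1/1.435 = 0.3031.
Known gains sum to 0.22 + 0.059 = 0.279.
g_veg = 0.3031 − 0.279 = 0.02.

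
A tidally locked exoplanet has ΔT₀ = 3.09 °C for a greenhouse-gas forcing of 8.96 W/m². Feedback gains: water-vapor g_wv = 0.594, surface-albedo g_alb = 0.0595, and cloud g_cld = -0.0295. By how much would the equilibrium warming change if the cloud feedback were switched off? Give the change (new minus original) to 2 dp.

Original: g = 0.624, ΔT = 3.09/(1−0.624) = 8.2181 °C.
Without cloud: g' = 0.6535, ΔT' = 3.09/(1−0.6535) = 8.9177 °C.
Change = 8.9177 − 8.2181 = 0.70 °C.

0.70 °C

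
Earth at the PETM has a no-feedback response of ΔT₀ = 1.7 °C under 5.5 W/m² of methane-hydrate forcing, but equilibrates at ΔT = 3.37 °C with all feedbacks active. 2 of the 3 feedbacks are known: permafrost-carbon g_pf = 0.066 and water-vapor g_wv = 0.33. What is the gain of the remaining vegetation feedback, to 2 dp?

0.10

Amplification A = ΔT/ΔT₀ = 3.37/1.7 = 1.982.
Total gain g = 1 − 1/A = 1 − 1/1.982 = 0.4955.
Known gains sum to 0.066 + 0.33 = 0.396.
g_veg = 0.4955 − 0.396 = 0.10.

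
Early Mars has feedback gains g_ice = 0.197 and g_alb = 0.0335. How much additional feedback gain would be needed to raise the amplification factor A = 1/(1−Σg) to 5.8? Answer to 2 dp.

Current total gain = 0.2305.
Target gain for A = 5.8: g* = 1 − 1/5.8 = 0.8276.
Additional gain needed = 0.8276 − 0.2305 = 0.60.

0.60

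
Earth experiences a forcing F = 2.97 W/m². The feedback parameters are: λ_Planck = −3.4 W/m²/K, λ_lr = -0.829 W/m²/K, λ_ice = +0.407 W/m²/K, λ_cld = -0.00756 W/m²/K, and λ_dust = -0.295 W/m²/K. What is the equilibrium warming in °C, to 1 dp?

Net feedback parameter λ = (−3.4) + (-0.829) + (+0.407) + (-0.00756) + (-0.295) = -4.12456 W/m²/K.
ΔT = −F/λ = −2.97/(-4.12456) = 0.7 °C.

0.7 °C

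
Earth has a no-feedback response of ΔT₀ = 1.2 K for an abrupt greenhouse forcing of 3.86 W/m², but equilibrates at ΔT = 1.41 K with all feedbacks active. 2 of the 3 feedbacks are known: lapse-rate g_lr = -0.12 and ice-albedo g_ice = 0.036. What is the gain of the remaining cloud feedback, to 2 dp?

Amplification A = ΔT/ΔT₀ = 1.41/1.2 = 1.175.
Total gain g = 1 − 1/A = 1 − 1/1.175 = 0.1489.
Known gains sum to -0.12 + 0.036 = -0.084.
g_cld = 0.1489 + 0.084 = 0.23.

0.23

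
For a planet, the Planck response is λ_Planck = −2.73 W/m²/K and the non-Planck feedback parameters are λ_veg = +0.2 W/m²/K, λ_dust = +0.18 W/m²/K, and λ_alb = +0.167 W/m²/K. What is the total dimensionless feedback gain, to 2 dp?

0.20

Convert to gains: g_veg = 0.2/2.73 = 0.07326; g_dust = 0.18/2.73 = 0.06593; g_alb = 0.167/2.73 = 0.06117.
Total gain g = 0.20036.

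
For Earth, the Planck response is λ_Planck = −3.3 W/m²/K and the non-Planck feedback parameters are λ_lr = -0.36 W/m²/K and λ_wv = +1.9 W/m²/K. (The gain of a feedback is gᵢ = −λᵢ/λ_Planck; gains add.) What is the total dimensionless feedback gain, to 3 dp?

0.467

Convert to gains: g_lr = -0.36/3.3 = -0.1091; g_wv = 1.9/3.3 = 0.5758.
Total gain g = 0.4667.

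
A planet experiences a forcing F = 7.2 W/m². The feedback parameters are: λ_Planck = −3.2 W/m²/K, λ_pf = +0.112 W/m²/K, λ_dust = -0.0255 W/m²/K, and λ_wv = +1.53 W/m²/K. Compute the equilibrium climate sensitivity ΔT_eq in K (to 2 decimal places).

Net feedback parameter λ = (−3.2) + (+0.112) + (-0.0255) + (+1.53) = -1.5835 W/m²/K.
ΔT = −F/λ = −7.2/(-1.5835) = 4.55 K.

4.55 K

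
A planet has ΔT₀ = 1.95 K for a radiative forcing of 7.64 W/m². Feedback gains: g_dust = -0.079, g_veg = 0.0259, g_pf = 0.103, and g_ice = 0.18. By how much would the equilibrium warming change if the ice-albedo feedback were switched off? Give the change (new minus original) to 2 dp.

Original: g = 0.2299, ΔT = 1.95/(1−0.2299) = 2.5321 K.
Without ice-albedo: g' = 0.0499, ΔT' = 1.95/(1−0.0499) = 2.0524 K.
Change = 2.0524 − 2.5321 = -0.48 K.

-0.48 K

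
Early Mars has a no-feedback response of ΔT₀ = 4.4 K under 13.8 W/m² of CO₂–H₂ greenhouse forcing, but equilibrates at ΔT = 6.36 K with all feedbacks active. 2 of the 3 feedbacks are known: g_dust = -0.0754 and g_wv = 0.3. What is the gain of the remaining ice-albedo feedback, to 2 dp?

Amplification A = ΔT/ΔT₀ = 6.36/4.4 = 1.445.
Total gain g = 1 − 1/A = 1 − 1/1.445 = 0.308.
Known gains sum to -0.0754 + 0.3 = 0.2246.
g_ice = 0.308 − 0.2246 = 0.08.

0.08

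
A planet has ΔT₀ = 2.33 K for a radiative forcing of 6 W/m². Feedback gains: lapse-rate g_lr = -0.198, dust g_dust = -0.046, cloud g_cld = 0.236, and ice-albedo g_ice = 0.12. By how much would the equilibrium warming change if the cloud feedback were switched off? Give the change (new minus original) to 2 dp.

-0.55 K

Original: g = 0.112, ΔT = 2.33/(1−0.112) = 2.6239 K.
Without cloud: g' = -0.124, ΔT' = 2.33/(1+0.124) = 2.0730 K.
Change = 2.0730 − 2.6239 = -0.55 K.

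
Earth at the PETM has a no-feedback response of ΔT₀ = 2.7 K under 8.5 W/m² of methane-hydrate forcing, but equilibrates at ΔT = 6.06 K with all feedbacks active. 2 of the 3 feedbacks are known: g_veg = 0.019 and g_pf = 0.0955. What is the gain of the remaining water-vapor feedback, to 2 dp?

Amplification A = ΔT/ΔT₀ = 6.06/2.7 = 2.244.
Total gain g = 1 − 1/A = 1 − 1/2.244 = 0.5544.
Known gains sum to 0.019 + 0.0955 = 0.1145.
g_wv = 0.5544 − 0.1145 = 0.44.

0.44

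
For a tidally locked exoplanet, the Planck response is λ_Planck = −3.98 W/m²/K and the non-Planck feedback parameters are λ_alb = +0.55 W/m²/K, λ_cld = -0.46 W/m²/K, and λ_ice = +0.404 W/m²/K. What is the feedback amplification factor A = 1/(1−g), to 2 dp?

Convert to gains: g_alb = 0.55/3.98 = 0.1382; g_cld = -0.46/3.98 = -0.1156; g_ice = 0.404/3.98 = 0.1015.
Total gain g = 0.1241.
A = 1/(1 − 0.1241) = 1.14.

1.14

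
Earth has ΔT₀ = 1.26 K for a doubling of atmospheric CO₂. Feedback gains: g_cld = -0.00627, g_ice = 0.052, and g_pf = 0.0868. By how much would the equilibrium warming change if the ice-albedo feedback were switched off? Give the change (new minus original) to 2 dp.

Original: g = 0.13253, ΔT = 1.26/(1−0.13253) = 1.4525 K.
Without ice-albedo: g' = 0.08053, ΔT' = 1.26/(1−0.08053) = 1.3704 K.
Change = 1.3704 − 1.4525 = -0.08 K.

-0.08 K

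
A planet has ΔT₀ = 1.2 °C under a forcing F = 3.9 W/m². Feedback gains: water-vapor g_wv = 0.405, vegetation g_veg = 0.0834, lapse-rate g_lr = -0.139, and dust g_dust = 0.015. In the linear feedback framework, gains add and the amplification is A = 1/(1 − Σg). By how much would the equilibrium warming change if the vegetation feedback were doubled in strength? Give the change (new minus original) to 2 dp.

0.29 °C

Original: g = 0.3644, ΔT = 1.2/(1−0.3644) = 1.8880 °C.
With doubled vegetation: g' = 0.4478, ΔT' = 1.2/(1−0.4478) = 2.1731 °C.
Change = 2.1731 − 1.8880 = 0.29 °C.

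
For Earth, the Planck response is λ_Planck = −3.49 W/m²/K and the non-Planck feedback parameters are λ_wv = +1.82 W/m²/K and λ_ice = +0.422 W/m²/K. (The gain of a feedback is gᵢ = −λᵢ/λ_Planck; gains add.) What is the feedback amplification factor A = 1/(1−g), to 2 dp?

Convert to gains: g_wv = 1.82/3.49 = 0.5215; g_ice = 0.422/3.49 = 0.1209.
Total gain g = 0.6424.
A = 1/(1 − 0.6424) = 2.80.

2.80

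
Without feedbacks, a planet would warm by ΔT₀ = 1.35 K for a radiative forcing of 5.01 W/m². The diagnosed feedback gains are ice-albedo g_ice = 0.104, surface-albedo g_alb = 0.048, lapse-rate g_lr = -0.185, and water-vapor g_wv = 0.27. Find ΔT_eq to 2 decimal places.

1.77 K

Total gain g = 0.104 + 0.048 − 0.185 + 0.27 = 0.237.
Amplification A = 1/(1 − 0.237) = 1.311.
ΔT = 1.35 × 1.311 = 1.77 K.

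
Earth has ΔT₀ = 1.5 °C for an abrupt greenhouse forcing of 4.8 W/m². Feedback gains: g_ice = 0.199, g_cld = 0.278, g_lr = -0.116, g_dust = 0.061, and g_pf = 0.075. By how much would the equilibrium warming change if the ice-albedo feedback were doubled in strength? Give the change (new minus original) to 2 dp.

Original: g = 0.497, ΔT = 1.5/(1−0.497) = 2.9821 °C.
With doubled ice-albedo: g' = 0.696, ΔT' = 1.5/(1−0.696) = 4.9342 °C.
Change = 4.9342 − 2.9821 = 1.95 °C.

1.95 °C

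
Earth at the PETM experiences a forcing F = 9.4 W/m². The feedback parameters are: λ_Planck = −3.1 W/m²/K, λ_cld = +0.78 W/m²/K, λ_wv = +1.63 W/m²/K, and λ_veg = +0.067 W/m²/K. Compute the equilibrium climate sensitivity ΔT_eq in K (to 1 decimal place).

Net feedback parameter λ = (−3.1) + (+0.78) + (+1.63) + (+0.067) = -0.623 W/m²/K.
ΔT = −F/λ = −9.4/(-0.623) = 15.1 K.

15.1 K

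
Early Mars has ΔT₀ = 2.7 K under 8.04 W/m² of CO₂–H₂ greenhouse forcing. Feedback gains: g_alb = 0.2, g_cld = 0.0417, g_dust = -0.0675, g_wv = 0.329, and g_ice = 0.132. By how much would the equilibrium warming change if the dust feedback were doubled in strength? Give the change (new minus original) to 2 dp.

-1.16 K

Original: g = 0.6352, ΔT = 2.7/(1−0.6352) = 7.4013 K.
With doubled dust: g' = 0.5677, ΔT' = 2.7/(1−0.5677) = 6.2457 K.
Change = 6.2457 − 7.4013 = -1.16 K.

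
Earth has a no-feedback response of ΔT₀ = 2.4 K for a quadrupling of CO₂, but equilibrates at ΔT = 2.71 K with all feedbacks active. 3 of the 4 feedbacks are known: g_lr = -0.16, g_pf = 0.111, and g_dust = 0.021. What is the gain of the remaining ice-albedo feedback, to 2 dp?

Amplification A = ΔT/ΔT₀ = 2.71/2.4 = 1.129.
Total gain g = 1 − 1/A = 1 − 1/1.129 = 0.1143.
Known gains sum to -0.16 + 0.111 + 0.021 = -0.028.
g_ice = 0.1143 + 0.028 = 0.14.

0.14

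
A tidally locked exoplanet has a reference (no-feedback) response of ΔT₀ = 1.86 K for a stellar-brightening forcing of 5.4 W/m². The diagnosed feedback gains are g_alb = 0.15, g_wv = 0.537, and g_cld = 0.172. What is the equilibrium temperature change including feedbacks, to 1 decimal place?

Total gain g = 0.15 + 0.537 + 0.172 = 0.859.
Amplification A = 1/(1 − 0.859) = 7.092.
ΔT = 1.86 × 7.092 = 13.2 K.

13.2 K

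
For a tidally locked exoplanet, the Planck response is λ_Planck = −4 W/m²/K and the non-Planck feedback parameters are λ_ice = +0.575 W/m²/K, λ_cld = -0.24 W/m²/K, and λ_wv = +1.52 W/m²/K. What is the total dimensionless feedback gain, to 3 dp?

Convert to gains: g_ice = 0.575/4 = 0.1437; g_cld = -0.24/4 = -0.06; g_wv = 1.52/4 = 0.38.
Total gain g = 0.4637.

0.464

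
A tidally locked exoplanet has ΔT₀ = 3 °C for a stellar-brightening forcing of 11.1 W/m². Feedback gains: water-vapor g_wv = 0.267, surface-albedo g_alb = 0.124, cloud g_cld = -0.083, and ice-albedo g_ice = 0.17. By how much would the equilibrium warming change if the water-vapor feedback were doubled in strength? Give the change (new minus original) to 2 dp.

Original: g = 0.478, ΔT = 3/(1−0.478) = 5.7471 °C.
With doubled water-vapor: g' = 0.745, ΔT' = 3/(1−0.745) = 11.7647 °C.
Change = 11.7647 − 5.7471 = 6.02 °C.

6.02 °C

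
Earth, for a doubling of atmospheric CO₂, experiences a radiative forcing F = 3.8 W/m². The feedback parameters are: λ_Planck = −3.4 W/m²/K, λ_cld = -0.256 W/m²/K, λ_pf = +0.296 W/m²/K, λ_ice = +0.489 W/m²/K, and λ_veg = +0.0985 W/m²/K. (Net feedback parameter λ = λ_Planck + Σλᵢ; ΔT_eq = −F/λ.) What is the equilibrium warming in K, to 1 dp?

Net feedback parameter λ = (−3.4) + (-0.256) + (+0.296) + (+0.489) + (+0.0985) = -2.7725 W/m²/K.
ΔT = −F/λ = −3.8/(-2.7725) = 1.4 K.

1.4 K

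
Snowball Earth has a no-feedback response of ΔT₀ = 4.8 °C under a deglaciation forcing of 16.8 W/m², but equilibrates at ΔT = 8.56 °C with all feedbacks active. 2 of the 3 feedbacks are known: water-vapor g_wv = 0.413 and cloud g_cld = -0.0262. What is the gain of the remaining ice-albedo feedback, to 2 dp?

Amplification A = ΔT/ΔT₀ = 8.56/4.8 = 1.783.
Total gain g = 1 − 1/A = 1 − 1/1.783 = 0.4391.
Known gains sum to 0.413 − 0.0262 = 0.3868.
g_ice = 0.4391 − 0.3868 = 0.05.

0.05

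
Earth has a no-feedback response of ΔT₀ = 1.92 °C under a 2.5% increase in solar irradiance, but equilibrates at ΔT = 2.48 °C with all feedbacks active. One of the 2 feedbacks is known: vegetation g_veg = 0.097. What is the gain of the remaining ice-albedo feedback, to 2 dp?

Amplification A = ΔT/ΔT₀ = 2.48/1.92 = 1.292.
Total gain g = 1 − 1/A = 1 − 1/1.292 = 0.226.
The known gain is 0.097.
g_ice = 0.226 − 0.097 = 0.13.

0.13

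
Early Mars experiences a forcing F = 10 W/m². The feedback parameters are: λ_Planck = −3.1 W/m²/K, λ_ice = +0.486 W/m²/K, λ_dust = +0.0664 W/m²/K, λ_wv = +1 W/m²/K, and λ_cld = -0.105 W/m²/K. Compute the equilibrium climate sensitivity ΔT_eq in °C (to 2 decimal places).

Net feedback parameter λ = (−3.1) + (+0.486) + (+0.0664) + (+1) + (-0.105) = -1.6526 W/m²/K.
ΔT = −F/λ = −10/(-1.6526) = 6.05 °C.

6.05 °C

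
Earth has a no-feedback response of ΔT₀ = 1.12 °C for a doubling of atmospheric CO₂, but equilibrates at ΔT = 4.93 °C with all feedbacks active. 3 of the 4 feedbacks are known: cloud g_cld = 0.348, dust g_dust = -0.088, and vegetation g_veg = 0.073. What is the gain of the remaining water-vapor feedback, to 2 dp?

0.44

Amplification A = ΔT/ΔT₀ = 4.93/1.12 = 4.402.
Total gain g = 1 − 1/A = 1 − 1/4.402 = 0.7728.
Known gains sum to 0.348 − 0.088 + 0.073 = 0.333.
g_wv = 0.7728 − 0.333 = 0.44.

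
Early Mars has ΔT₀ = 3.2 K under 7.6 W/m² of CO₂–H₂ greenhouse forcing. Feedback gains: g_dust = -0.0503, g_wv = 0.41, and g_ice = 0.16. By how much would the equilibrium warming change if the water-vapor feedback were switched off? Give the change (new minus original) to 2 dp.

Original: g = 0.5197, ΔT = 3.2/(1−0.5197) = 6.6625 K.
Without water-vapor: g' = 0.1097, ΔT' = 3.2/(1−0.1097) = 3.5943 K.
Change = 3.5943 − 6.6625 = -3.07 K.

-3.07 K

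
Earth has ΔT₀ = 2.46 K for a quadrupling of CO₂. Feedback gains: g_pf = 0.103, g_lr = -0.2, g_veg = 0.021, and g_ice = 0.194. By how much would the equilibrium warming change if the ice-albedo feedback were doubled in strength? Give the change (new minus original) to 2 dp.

0.79 K

Original: g = 0.118, ΔT = 2.46/(1−0.118) = 2.7891 K.
With doubled ice-albedo: g' = 0.312, ΔT' = 2.46/(1−0.312) = 3.5756 K.
Change = 3.5756 − 2.7891 = 0.79 K.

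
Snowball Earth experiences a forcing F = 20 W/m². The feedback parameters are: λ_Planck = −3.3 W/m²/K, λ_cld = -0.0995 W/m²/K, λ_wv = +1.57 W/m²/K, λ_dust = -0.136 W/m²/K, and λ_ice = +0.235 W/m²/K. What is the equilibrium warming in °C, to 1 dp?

Net feedback parameter λ = (−3.3) + (-0.0995) + (+1.57) + (-0.136) + (+0.235) = -1.7305 W/m²/K.
ΔT = −F/λ = −20/(-1.7305) = 11.6 °C.

11.6 °C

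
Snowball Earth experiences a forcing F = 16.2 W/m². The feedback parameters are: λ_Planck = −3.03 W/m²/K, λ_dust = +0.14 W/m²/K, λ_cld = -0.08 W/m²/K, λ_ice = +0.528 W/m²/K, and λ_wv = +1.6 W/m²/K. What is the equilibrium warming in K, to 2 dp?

Net feedback parameter λ = (−3.03) + (+0.14) + (-0.08) + (+0.528) + (+1.6) = -0.842 W/m²/K.
ΔT = −F/λ = −16.2/(-0.842) = 19.24 K.

19.24 K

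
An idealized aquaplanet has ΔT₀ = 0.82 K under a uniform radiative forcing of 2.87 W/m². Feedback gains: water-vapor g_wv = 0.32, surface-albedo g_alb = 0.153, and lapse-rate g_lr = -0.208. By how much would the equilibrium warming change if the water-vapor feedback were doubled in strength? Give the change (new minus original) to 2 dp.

0.86 K

Original: g = 0.265, ΔT = 0.82/(1−0.265) = 1.1156 K.
With doubled water-vapor: g' = 0.585, ΔT' = 0.82/(1−0.585) = 1.9759 K.
Change = 1.9759 − 1.1156 = 0.86 K.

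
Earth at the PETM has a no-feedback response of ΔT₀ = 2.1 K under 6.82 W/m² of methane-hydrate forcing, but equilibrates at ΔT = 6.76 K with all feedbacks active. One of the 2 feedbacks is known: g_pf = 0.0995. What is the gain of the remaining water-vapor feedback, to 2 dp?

0.59

Amplification A = ΔT/ΔT₀ = 6.76/2.1 = 3.219.
Total gain g = 1 − 1/A = 1 − 1/3.219 = 0.6893.
The known gain is 0.0995.
g_wv = 0.6893 − 0.0995 = 0.59.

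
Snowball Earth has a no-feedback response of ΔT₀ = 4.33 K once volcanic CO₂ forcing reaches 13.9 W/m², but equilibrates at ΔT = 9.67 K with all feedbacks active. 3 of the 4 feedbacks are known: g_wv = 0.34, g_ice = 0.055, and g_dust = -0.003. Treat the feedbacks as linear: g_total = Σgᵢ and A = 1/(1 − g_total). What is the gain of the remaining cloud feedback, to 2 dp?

0.16

Amplification A = ΔT/ΔT₀ = 9.67/4.33 = 2.233.
Total gain g = 1 − 1/A = 1 − 1/2.233 = 0.5522.
Known gains sum to 0.34 + 0.055 − 0.003 = 0.392.
g_cld = 0.5522 − 0.392 = 0.16.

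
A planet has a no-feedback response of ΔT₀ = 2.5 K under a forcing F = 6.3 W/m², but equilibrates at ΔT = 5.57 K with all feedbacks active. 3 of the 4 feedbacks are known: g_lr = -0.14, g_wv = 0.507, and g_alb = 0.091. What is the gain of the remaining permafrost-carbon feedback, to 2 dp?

Amplification A = ΔT/ΔT₀ = 5.57/2.5 = 2.228.
Total gain g = 1 − 1/A = 1 − 1/2.228 = 0.5512.
Known gains sum to -0.14 + 0.507 + 0.091 = 0.458.
g_pf = 0.5512 − 0.458 = 0.09.

0.09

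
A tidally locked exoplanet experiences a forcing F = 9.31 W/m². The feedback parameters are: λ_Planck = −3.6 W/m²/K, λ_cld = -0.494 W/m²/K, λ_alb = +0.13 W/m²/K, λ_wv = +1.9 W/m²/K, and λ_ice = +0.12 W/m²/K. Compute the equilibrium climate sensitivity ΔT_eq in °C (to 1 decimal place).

Net feedback parameter λ = (−3.6) + (-0.494) + (+0.13) + (+1.9) + (+0.12) = -1.944 W/m²/K.
ΔT = −F/λ = −9.31/(-1.944) = 4.8 °C.

4.8 °C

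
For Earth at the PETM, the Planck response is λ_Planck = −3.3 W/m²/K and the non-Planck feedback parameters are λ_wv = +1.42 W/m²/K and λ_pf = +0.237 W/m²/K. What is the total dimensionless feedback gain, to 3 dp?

0.502

Convert to gains: g_wv = 1.42/3.3 = 0.4303; g_pf = 0.237/3.3 = 0.07182.
Total gain g = 0.50212.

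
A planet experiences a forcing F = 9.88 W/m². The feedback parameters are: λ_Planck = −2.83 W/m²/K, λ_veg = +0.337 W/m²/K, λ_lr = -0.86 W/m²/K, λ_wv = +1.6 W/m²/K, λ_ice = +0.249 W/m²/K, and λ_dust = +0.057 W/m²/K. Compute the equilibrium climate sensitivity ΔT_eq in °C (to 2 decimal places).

Net feedback parameter λ = (−2.83) + (+0.337) + (-0.86) + (+1.6) + (+0.249) + (+0.057) = -1.447 W/m²/K.
ΔT = −F/λ = −9.88/(-1.447) = 6.83 °C.

6.83 °C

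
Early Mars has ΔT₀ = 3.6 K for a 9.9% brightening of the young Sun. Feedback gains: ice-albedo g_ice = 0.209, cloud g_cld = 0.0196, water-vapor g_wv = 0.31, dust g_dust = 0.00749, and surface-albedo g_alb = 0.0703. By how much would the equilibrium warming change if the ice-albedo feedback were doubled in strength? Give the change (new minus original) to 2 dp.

11.23 K

Original: g = 0.61639, ΔT = 3.6/(1−0.61639) = 9.3845 K.
With doubled ice-albedo: g' = 0.82539, ΔT' = 3.6/(1−0.82539) = 20.6174 K.
Change = 20.6174 − 9.3845 = 11.23 K.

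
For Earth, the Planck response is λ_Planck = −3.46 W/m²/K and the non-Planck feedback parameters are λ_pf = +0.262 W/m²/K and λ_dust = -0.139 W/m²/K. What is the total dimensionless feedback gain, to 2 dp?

Convert to gains: g_pf = 0.262/3.46 = 0.07572; g_dust = -0.139/3.46 = -0.04017.
Total gain g = 0.03555.

0.04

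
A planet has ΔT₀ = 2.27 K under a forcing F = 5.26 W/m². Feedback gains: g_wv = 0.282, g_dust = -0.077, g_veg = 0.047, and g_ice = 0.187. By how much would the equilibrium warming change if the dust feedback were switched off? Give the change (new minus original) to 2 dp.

0.64 K

Original: g = 0.439, ΔT = 2.27/(1−0.439) = 4.0463 K.
Without dust: g' = 0.516, ΔT' = 2.27/(1−0.516) = 4.6901 K.
Change = 4.6901 − 4.0463 = 0.64 K.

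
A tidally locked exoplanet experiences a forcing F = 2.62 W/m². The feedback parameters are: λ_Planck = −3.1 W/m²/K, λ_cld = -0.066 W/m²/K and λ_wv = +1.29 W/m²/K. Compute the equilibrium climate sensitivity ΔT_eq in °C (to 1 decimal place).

Net feedback parameter λ = (−3.1) + (-0.066) + (+1.29) = -1.876 W/m²/K.
ΔT = −F/λ = −2.62/(-1.876) = 1.4 °C.

1.4 °C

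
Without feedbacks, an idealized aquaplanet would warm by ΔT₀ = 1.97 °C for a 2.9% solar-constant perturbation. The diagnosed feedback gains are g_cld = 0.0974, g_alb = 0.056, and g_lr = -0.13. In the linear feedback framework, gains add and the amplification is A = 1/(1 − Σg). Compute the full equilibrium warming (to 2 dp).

2.02 °C

Total gain g = 0.0974 + 0.056 − 0.13 = 0.0234.
Amplification A = 1/(1 − 0.0234) = 1.024.
ΔT = 1.97 × 1.024 = 2.02 °C.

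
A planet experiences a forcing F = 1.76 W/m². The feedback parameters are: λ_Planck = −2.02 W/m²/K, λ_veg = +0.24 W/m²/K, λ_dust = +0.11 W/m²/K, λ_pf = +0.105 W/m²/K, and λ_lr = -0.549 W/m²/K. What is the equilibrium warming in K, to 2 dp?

Net feedback parameter λ = (−2.02) + (+0.24) + (+0.11) + (+0.105) + (-0.549) = -2.114 W/m²/K.
ΔT = −F/λ = −1.76/(-2.114) = 0.83 K.

0.83 K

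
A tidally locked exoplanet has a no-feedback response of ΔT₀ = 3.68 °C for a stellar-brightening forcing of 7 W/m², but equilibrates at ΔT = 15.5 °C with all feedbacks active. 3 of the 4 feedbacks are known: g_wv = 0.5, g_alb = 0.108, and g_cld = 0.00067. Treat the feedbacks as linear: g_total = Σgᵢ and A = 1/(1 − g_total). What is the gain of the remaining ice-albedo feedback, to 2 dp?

Amplification A = ΔT/ΔT₀ = 15.5/3.68 = 4.212.
Total gain g = 1 − 1/A = 1 − 1/4.212 = 0.7626.
Known gains sum to 0.5 + 0.108 + 0.00067 = 0.60867.
g_ice = 0.7626 − 0.60867 = 0.15.

0.15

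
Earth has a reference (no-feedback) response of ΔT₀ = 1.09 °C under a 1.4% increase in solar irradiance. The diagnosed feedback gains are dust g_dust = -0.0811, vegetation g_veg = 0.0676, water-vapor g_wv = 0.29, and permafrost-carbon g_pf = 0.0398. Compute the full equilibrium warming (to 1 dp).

1.6 °C

Total gain g = -0.0811 + 0.0676 + 0.29 + 0.0398 = 0.3163.
Amplification A = 1/(1 − 0.3163) = 1.463.
ΔT = 1.09 × 1.463 = 1.6 °C.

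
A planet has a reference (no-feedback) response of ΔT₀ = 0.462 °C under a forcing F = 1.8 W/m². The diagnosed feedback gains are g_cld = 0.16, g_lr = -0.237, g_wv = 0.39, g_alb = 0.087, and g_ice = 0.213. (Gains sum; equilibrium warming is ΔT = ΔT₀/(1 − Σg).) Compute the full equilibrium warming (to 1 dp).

Total gain g = 0.16 − 0.237 + 0.39 + 0.087 + 0.213 = 0.613.
Amplification A = 1/(1 − 0.613) = 2.584.
ΔT = 0.462 × 2.584 = 1.2 °C.

1.2 °C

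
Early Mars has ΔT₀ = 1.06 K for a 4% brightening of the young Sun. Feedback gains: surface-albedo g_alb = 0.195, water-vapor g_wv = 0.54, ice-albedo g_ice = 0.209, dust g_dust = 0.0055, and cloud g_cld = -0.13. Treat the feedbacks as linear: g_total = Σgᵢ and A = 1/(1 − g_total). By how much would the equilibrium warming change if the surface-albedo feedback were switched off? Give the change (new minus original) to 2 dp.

-3.05 K

Original: g = 0.8195, ΔT = 1.06/(1−0.8195) = 5.8726 K.
Without surface-albedo: g' = 0.6245, ΔT' = 1.06/(1−0.6245) = 2.8229 K.
Change = 2.8229 − 5.8726 = -3.05 K.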